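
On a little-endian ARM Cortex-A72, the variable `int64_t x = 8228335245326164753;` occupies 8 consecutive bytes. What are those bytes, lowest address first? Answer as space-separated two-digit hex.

8228335245326164753 in hexadecimal, padded to 64 bits, is 0x7230EB4F5E7E2311.
Split into bytes (most-significant first): 72 30 EB 4F 5E 7E 23 11.
Little-endian: lowest address holds the least-significant byte.
So at ascending addresses the bytes are 11 23 7E 5E 4F EB 30 72.

11 23 7E 5E 4F EB 30 72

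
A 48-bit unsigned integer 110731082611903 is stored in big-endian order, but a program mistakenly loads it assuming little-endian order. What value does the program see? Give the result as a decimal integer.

110731082611903 in 48-bit hexadecimal is 0x64B596D83CBF.
Stored big-endian, the bytes at ascending addresses are 64 B5 96 D8 3C BF.
Read back as little-endian, the first byte is least significant, giving 0xBF3CD896B564.
0xBF3CD896B564 = 210268052698468.

210268052698468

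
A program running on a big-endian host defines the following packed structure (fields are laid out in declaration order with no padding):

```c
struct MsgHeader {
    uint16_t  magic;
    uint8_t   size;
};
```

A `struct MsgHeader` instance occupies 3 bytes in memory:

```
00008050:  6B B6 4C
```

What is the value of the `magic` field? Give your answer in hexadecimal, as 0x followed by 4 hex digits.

`magic` is the first field, at byte offset 0, occupying 2 bytes.
Bytes at offsets 0..1: 6B B6.
In big-endian order the high byte comes first in memory.
The bytes are already most-significant first: 0x6BB6.

0x6BB6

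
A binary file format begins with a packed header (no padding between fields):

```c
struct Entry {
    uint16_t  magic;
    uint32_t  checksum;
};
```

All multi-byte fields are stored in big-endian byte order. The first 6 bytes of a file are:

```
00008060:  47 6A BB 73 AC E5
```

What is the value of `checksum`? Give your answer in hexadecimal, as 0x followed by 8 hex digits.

0xBB73ACE5

`checksum` follows `magic` (2 bytes), so it starts at byte offset 2 and occupies 4 bytes.
Bytes at offsets 2..5: BB 73 AC E5.
Big-endian: lowest address holds the most-significant byte.
The bytes are already most-significant first: 0xBB73ACE5.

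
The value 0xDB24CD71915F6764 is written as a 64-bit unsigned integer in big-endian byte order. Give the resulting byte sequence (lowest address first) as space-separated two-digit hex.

DB 24 CD 71 91 5F 67 64

Split into bytes (most-significant first): DB 24 CD 71 91 5F 67 64.
Big-endian: lowest address holds the most-significant byte.
So the memory order matches the most-significant-first order: DB 24 CD 71 91 5F 67 64.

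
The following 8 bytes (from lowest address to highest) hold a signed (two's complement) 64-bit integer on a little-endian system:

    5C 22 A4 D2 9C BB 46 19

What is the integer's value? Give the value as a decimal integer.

In little-endian order the low byte comes first in memory.
Reassemble most-significant byte first: 19 46 BB 9C D2 A4 22 5C → 0x1946BB9CD2A4225C.
0x1946BB9CD2A4225C = 1821349381541208668.

1821349381541208668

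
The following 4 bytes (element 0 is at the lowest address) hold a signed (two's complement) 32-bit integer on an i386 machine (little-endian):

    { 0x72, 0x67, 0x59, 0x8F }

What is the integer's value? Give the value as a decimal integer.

In little-endian order the low byte comes first in memory.
Reassemble most-significant byte first: 8F 59 67 72 → 0x8F596772.
Top bit is set, so as a signed 32-bit value this is 0x8F596772 − 2^32 = -1889966222.

-1889966222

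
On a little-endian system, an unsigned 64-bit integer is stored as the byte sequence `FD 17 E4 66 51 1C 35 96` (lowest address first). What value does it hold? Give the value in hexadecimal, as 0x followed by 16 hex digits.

Little-endian stores the least-significant byte at the lowest address.
Reassemble most-significant byte first: 96 35 1C 51 66 E4 17 FD → 0x96351C5166E417FD.

0x96351C5166E417FD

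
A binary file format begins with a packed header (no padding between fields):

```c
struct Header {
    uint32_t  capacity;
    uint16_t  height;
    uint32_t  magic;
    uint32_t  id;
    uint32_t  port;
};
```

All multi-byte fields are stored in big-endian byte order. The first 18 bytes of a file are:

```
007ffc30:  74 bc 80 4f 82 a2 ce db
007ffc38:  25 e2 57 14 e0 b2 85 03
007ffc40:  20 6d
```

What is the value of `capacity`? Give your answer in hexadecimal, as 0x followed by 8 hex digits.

0x74BC804F

`capacity` is the first field, at byte offset 0, occupying 4 bytes.
Bytes at offsets 0..3: 74 BC 80 4F.
Big-endian stores the most-significant byte at the lowest address.
The bytes are already most-significant first: 0x74BC804F.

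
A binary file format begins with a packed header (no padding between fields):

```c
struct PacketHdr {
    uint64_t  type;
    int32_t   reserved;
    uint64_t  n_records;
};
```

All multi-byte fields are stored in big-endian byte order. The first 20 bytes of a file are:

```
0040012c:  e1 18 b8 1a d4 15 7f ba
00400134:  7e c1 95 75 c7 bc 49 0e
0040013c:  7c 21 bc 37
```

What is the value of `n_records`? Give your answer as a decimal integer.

14392458835730218039

`n_records` follows `type` (8 B), `reserved` (4 B), so it starts at offset 8 + 4 = 12 and occupies 8 bytes.
Bytes at offsets 12..19: C7 BC 49 0E 7C 21 BC 37.
In big-endian order the high byte comes first in memory.
The bytes are already most-significant first: 0xC7BC490E7C21BC37.
0xC7BC490E7C21BC37 = 14392458835730218039.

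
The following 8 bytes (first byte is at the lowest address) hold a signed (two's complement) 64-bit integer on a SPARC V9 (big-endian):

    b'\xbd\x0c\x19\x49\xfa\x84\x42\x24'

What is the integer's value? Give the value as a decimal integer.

-4824453295294365148

Big-endian stores the most-significant byte at the lowest address.
The bytes are already most-significant first: 0xBD0C1949FA844224.
Top bit is set, so as a signed 64-bit value this is 0xBD0C1949FA844224 − 2^64 = -4824453295294365148.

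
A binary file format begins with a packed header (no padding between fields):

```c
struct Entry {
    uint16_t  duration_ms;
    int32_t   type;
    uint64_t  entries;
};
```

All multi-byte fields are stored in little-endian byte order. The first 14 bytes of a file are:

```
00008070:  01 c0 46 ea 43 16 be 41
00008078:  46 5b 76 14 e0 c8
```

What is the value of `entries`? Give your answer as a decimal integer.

14474591700938801598

`entries` follows `duration_ms` (2 B), `type` (4 B), so it starts at offset 2 + 4 = 6 and occupies 8 bytes.
Bytes at offsets 6..13: BE 41 46 5B 76 14 E0 C8.
Little-endian stores the least-significant byte at the lowest address.
Reassemble most-significant byte first: C8 E0 14 76 5B 46 41 BE → 0xC8E014765B4641BE.
0xC8E014765B4641BE = 14474591700938801598.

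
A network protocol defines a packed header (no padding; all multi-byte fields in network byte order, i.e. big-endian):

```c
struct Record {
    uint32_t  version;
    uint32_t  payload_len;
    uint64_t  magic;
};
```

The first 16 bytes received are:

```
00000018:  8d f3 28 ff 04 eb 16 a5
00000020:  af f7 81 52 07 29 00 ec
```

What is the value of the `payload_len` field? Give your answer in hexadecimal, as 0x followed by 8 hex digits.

`payload_len` follows `version` (4 bytes), so it starts at byte offset 4 and occupies 4 bytes.
Bytes at offsets 4..7: 04 EB 16 A5.
Big-endian: lowest address holds the most-significant byte.
The bytes are already most-significant first: 0x04EB16A5.

0x04EB16A5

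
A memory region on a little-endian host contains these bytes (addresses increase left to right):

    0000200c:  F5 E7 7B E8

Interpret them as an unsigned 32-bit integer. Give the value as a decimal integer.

In little-endian order the low byte comes first in memory.
Reassemble most-significant byte first: E8 7B E7 F5 → 0xE87BE7F5.
0xE87BE7F5 = 3900434421.

3900434421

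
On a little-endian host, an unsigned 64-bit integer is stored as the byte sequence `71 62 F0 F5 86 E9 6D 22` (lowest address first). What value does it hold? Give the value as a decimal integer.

Little-endian stores the least-significant byte at the lowest address.
Reassemble most-significant byte first: 22 6D E9 86 F5 F0 62 71 → 0x226DE986F5F06271.
0x226DE986F5F06271 = 2480895735612072561.

2480895735612072561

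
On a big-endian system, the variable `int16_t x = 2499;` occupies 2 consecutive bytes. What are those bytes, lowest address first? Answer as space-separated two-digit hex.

09 C3

2499 in hexadecimal, padded to 16 bits, is 0x09C3.
Split into bytes (most-significant first): 09 C3.
Big-endian: lowest address holds the most-significant byte.
So the memory order matches the most-significant-first order: 09 C3.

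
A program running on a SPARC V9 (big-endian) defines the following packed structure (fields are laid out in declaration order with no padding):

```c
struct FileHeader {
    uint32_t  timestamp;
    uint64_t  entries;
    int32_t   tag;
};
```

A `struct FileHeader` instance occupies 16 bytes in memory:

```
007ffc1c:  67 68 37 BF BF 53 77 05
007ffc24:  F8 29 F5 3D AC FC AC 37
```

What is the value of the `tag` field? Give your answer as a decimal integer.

`tag` follows `timestamp` (4 B), `entries` (8 B), so it starts at offset 4 + 8 = 12 and occupies 4 bytes.
Bytes at offsets 12..15: AC FC AC 37.
Big-endian stores the most-significant byte at the lowest address.
The bytes are already most-significant first: 0xACFCAC37.
Top bit is set, so as a signed 32-bit value this is 0xACFCAC37 − 2^32 = -1392726985.

-1392726985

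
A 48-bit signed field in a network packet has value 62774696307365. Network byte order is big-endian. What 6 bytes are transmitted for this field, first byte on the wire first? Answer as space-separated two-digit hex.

62774696307365 in hexadecimal, padded to 48 bits, is 0x3917DF796AA5.
Split into bytes (most-significant first): 39 17 DF 79 6A A5.
Big-endian: lowest address holds the most-significant byte.
So the memory order matches the most-significant-first order: 39 17 DF 79 6A A5.

39 17 DF 79 6A A5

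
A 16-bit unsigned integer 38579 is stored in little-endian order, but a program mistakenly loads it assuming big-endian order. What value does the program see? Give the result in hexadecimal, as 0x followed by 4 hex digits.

38579 in 16-bit hexadecimal is 0x96B3.
Stored little-endian, the bytes at ascending addresses are B3 96.
Read back as big-endian, the last byte is least significant, giving 0xB396.

0xB396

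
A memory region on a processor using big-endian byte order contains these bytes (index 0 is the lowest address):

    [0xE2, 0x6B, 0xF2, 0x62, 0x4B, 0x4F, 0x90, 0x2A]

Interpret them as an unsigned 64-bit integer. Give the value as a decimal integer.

16315400579063975978

In big-endian order the high byte comes first in memory.
The bytes are already most-significant first: 0xE26BF2624B4F902A.
0xE26BF2624B4F902A = 16315400579063975978.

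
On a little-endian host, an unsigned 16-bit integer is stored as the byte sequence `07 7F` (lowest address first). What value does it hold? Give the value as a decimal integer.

32519

Little-endian stores the least-significant byte at the lowest address.
Reassemble most-significant byte first: 7F 07 → 0x7F07.
0x7F07 = 32519.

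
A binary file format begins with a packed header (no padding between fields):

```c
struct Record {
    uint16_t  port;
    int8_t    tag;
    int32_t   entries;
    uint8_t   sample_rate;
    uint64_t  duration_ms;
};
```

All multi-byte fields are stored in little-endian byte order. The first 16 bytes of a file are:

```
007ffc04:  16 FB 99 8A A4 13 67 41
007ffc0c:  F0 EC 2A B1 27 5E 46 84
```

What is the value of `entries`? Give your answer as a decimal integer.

`entries` follows `port` (2 B), `tag` (1 B), so it starts at offset 2 + 1 = 3 and occupies 4 bytes.
Bytes at offsets 3..6: 8A A4 13 67.
Little-endian stores the least-significant byte at the lowest address.
Reassemble most-significant byte first: 67 13 A4 8A → 0x6713A48A.
0x6713A48A = 1729340554.

1729340554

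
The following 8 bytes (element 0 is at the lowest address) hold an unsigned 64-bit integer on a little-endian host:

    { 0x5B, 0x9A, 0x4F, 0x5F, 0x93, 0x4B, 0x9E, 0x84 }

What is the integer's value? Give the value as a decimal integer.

9556158555658099291

Little-endian stores the least-significant byte at the lowest address.
Reassemble most-significant byte first: 84 9E 4B 93 5F 4F 9A 5B → 0x849E4B935F4F9A5B.
0x849E4B935F4F9A5B = 9556158555658099291.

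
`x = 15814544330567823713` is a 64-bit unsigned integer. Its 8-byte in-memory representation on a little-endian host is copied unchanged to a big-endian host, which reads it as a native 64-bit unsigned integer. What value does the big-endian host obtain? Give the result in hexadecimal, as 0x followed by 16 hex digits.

15814544330567823713 in 64-bit hexadecimal is 0xDB788C479429B161.
Stored little-endian, the bytes at ascending addresses are 61 B1 29 94 47 8C 78 DB.
Read back as big-endian, the last byte is least significant, giving 0x61B12994478C78DB.

0x61B12994478C78DB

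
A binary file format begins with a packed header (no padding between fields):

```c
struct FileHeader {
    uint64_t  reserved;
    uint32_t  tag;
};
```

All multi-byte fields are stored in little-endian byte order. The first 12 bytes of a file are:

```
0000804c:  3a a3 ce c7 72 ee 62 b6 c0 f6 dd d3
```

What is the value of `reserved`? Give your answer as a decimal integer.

`reserved` is the first field, at byte offset 0, occupying 8 bytes.
Bytes at offsets 0..7: 3A A3 CE C7 72 EE 62 B6.
In little-endian order the low byte comes first in memory.
Reassemble most-significant byte first: B6 62 EE 72 C7 CE A3 3A → 0xB662EE72C7CEA33A.
0xB662EE72C7CEA33A = 13142328839366419258.

13142328839366419258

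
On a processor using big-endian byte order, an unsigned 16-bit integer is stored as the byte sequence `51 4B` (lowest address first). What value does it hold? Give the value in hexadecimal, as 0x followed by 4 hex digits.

In big-endian order the high byte comes first in memory.
The bytes are already most-significant first: 0x514B.

0x514B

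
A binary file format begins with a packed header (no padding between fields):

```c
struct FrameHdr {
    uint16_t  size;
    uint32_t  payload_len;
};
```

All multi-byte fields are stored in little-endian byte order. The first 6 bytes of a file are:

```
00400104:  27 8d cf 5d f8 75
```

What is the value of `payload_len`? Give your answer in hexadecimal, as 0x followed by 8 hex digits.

0x75F85DCF

`payload_len` follows `size` (2 bytes), so it starts at byte offset 2 and occupies 4 bytes.
Bytes at offsets 2..5: CF 5D F8 75.
Little-endian: lowest address holds the least-significant byte.
Reassemble most-significant byte first: 75 F8 5D CF → 0x75F85DCF.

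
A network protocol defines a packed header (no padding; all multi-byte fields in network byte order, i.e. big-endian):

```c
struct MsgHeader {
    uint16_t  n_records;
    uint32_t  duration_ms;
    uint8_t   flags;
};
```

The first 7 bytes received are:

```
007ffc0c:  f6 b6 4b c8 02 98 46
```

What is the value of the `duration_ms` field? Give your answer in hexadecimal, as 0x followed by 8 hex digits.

0x4BC80298

`duration_ms` follows `n_records` (2 bytes), so it starts at byte offset 2 and occupies 4 bytes.
Bytes at offsets 2..5: 4B C8 02 98.
Big-endian stores the most-significant byte at the lowest address.
The bytes are already most-significant first: 0x4BC80298.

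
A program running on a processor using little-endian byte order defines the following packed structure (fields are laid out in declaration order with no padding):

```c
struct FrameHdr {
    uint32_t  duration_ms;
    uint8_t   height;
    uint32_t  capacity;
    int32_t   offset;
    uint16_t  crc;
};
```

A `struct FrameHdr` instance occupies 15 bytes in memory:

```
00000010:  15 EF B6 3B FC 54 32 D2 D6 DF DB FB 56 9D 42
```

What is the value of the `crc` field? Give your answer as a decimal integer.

`crc` follows `duration_ms` (4 B), `height` (1 B), `capacity` (4 B), `offset` (4 B), so it starts at offset 4 + 1 + 4 + 4 = 13 and occupies 2 bytes.
Bytes at offsets 13..14: 9D 42.
Little-endian stores the least-significant byte at the lowest address.
Reassemble most-significant byte first: 42 9D → 0x429D.
0x429D = 17053.

17053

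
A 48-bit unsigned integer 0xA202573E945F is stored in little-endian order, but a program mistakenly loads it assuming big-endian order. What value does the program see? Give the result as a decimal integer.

105090305688226

Stored little-endian, the bytes at ascending addresses are 5F 94 3E 57 02 A2.
Read back as big-endian, the last byte is least significant, giving 0x5F943E5702A2.
0x5F943E5702A2 = 105090305688226.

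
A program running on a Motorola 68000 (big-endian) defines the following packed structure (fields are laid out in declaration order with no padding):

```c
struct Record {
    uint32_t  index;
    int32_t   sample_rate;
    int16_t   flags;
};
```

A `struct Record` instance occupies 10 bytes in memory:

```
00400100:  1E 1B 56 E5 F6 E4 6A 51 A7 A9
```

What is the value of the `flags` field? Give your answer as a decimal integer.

`flags` follows `index` (4 B), `sample_rate` (4 B), so it starts at offset 4 + 4 = 8 and occupies 2 bytes.
Bytes at offsets 8..9: A7 A9.
In big-endian order the high byte comes first in memory.
The bytes are already most-significant first: 0xA7A9.
Top bit is set, so as a signed 16-bit value this is 0xA7A9 − 2^16 = -22615.

-22615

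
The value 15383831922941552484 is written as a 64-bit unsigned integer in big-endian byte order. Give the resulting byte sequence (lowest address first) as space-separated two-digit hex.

D5 7E 59 A0 7B 3E E7 64

15383831922941552484 in hexadecimal, padded to 64 bits, is 0xD57E59A07B3EE764.
Split into bytes (most-significant first): D5 7E 59 A0 7B 3E E7 64.
Big-endian stores the most-significant byte at the lowest address.
So the memory order matches the most-significant-first order: D5 7E 59 A0 7B 3E E7 64.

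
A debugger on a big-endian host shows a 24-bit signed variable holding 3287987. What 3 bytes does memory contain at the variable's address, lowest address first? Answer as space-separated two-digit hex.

3287987 in hexadecimal, padded to 24 bits, is 0x322BB3.
Split into bytes (most-significant first): 32 2B B3.
Big-endian: lowest address holds the most-significant byte.
So the memory order matches the most-significant-first order: 32 2B B3.

32 2B B3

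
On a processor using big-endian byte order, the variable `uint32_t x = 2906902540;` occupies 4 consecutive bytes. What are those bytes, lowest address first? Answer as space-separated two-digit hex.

2906902540 in hexadecimal, padded to 32 bits, is 0xAD43D00C.
Split into bytes (most-significant first): AD 43 D0 0C.
In big-endian order the high byte comes first in memory.
So the memory order matches the most-significant-first order: AD 43 D0 0C.

AD 43 D0 0C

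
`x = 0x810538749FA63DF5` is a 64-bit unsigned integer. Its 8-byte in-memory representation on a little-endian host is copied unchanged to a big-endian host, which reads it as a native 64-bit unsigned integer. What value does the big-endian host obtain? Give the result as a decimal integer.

Stored little-endian, the bytes at ascending addresses are F5 3D A6 9F 74 38 05 81.
Read back as big-endian, the last byte is least significant, giving 0xF53DA69F74380581.
0xF53DA69F74380581 = 17671463716651533697.

17671463716651533697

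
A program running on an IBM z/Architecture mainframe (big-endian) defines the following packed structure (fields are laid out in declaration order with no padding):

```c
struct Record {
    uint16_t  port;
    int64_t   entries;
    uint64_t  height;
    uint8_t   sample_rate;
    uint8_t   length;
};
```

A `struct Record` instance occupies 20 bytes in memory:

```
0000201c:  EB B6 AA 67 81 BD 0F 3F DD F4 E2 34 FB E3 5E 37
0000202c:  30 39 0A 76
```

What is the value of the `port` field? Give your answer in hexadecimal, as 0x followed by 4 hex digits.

`port` is the first field, at byte offset 0, occupying 2 bytes.
Bytes at offsets 0..1: EB B6.
In big-endian order the high byte comes first in memory.
The bytes are already most-significant first: 0xEBB6.

0xEBB6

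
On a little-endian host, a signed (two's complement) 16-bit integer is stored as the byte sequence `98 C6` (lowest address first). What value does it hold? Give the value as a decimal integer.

Little-endian stores the least-significant byte at the lowest address.
Reassemble most-significant byte first: C6 98 → 0xC698.
Top bit is set, so as a signed 16-bit value this is 0xC698 − 2^16 = -14696.

-14696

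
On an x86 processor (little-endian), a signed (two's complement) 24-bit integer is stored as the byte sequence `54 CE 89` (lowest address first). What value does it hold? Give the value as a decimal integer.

Little-endian stores the least-significant byte at the lowest address.
Reassemble most-significant byte first: 89 CE 54 → 0x89CE54.
Top bit is set, so as a signed 24-bit value this is 0x89CE54 − 2^24 = -7745964.

-7745964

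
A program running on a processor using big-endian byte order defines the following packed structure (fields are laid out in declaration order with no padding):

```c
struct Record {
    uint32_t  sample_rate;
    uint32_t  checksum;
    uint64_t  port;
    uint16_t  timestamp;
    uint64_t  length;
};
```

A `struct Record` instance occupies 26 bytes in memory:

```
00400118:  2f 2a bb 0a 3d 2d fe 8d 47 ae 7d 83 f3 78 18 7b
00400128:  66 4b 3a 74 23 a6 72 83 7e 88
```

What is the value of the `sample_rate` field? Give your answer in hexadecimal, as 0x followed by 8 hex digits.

`sample_rate` is the first field, at byte offset 0, occupying 4 bytes.
Bytes at offsets 0..3: 2F 2A BB 0A.
Big-endian: lowest address holds the most-significant byte.
The bytes are already most-significant first: 0x2F2ABB0A.

0x2F2ABB0A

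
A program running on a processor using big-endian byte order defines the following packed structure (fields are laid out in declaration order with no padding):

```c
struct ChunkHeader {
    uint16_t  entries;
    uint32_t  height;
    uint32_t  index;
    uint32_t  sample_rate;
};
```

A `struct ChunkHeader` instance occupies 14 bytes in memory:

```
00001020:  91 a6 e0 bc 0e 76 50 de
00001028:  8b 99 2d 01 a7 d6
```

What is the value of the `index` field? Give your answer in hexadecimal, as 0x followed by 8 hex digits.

`index` follows `entries` (2 B), `height` (4 B), so it starts at offset 2 + 4 = 6 and occupies 4 bytes.
Bytes at offsets 6..9: 50 DE 8B 99.
Big-endian stores the most-significant byte at the lowest address.
The bytes are already most-significant first: 0x50DE8B99.

0x50DE8B99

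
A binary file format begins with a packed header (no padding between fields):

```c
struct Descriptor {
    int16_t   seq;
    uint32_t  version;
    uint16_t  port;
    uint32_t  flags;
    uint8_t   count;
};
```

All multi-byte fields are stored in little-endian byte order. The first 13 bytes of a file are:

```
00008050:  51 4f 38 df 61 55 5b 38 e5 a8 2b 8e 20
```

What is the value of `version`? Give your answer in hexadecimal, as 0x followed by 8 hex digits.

`version` follows `seq` (2 bytes), so it starts at byte offset 2 and occupies 4 bytes.
Bytes at offsets 2..5: 38 DF 61 55.
In little-endian order the low byte comes first in memory.
Reassemble most-significant byte first: 55 61 DF 38 → 0x5561DF38.

0x5561DF38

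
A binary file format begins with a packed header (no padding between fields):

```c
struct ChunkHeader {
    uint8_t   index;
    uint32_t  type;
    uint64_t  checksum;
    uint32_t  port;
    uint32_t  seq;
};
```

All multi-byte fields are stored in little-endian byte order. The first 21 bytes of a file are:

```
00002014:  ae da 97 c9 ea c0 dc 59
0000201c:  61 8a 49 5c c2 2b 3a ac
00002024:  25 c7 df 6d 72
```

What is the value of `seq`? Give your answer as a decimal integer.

`seq` follows `index` (1 B), `type` (4 B), `checksum` (8 B), `port` (4 B), so it starts at offset 1 + 4 + 8 + 4 = 17 and occupies 4 bytes.
Bytes at offsets 17..20: C7 DF 6D 72.
Little-endian: lowest address holds the least-significant byte.
Reassemble most-significant byte first: 72 6D DF C7 → 0x726DDFC7.
0x726DDFC7 = 1919803335.

1919803335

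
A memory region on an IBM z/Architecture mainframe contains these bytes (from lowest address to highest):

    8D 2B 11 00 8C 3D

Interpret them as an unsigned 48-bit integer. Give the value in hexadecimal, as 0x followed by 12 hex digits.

0x8D2B11008C3D

Big-endian stores the most-significant byte at the lowest address.
The bytes are already most-significant first: 0x8D2B11008C3D.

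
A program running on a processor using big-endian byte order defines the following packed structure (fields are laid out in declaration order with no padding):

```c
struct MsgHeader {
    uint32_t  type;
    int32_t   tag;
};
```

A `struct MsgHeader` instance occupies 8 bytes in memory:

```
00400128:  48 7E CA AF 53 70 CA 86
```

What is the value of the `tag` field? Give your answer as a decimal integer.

`tag` follows `type` (4 bytes), so it starts at byte offset 4 and occupies 4 bytes.
Bytes at offsets 4..7: 53 70 CA 86.
In big-endian order the high byte comes first in memory.
The bytes are already most-significant first: 0x5370CA86.
0x5370CA86 = 1399900806.

1399900806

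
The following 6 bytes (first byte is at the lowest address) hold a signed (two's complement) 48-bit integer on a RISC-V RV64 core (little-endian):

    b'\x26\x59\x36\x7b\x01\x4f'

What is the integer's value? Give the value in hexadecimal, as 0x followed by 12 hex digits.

Little-endian: lowest address holds the least-significant byte.
Reassemble most-significant byte first: 4F 01 7B 36 59 26 → 0x4F017B365926.

0x4F017B365926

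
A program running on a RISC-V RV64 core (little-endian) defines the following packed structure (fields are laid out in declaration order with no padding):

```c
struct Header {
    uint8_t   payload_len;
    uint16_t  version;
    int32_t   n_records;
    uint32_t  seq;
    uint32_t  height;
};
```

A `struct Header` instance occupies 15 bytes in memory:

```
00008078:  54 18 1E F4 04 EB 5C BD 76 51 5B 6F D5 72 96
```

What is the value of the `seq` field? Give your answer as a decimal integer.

`seq` follows `payload_len` (1 B), `version` (2 B), `n_records` (4 B), so it starts at offset 1 + 2 + 4 = 7 and occupies 4 bytes.
Bytes at offsets 7..10: BD 76 51 5B.
In little-endian order the low byte comes first in memory.
Reassemble most-significant byte first: 5B 51 76 BD → 0x5B5176BD.
0x5B5176BD = 1532065469.

1532065469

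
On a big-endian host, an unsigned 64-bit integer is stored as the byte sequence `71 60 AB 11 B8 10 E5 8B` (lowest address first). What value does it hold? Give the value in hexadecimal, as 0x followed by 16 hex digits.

0x7160AB11B810E58B

Big-endian stores the most-significant byte at the lowest address.
The bytes are already most-significant first: 0x7160AB11B810E58B.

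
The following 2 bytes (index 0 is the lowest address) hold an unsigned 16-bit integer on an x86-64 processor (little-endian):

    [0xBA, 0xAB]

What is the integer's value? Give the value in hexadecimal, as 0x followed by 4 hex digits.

Little-endian stores the least-significant byte at the lowest address.
Reassemble most-significant byte first: AB BA → 0xABBA.

0xABBA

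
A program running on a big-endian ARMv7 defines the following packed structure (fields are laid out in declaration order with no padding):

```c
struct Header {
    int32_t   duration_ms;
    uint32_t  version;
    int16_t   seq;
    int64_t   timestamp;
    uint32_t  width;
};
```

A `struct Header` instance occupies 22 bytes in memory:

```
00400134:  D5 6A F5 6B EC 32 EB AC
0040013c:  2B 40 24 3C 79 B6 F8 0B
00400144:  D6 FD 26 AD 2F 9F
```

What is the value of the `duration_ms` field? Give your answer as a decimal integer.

-714410645

`duration_ms` is the first field, at byte offset 0, occupying 4 bytes.
Bytes at offsets 0..3: D5 6A F5 6B.
In big-endian order the high byte comes first in memory.
The bytes are already most-significant first: 0xD56AF56B.
Top bit is set, so as a signed 32-bit value this is 0xD56AF56B − 2^32 = -714410645.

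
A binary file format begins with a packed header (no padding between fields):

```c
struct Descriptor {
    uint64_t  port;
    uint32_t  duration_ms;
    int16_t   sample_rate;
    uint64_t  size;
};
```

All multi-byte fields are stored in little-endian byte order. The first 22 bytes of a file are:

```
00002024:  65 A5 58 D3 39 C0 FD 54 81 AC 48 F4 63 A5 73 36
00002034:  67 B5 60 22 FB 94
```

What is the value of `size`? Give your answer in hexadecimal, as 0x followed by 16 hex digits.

0x94FB2260B5673673

`size` follows `port` (8 B), `duration_ms` (4 B), `sample_rate` (2 B), so it starts at offset 8 + 4 + 2 = 14 and occupies 8 bytes.
Bytes at offsets 14..21: 73 36 67 B5 60 22 FB 94.
Little-endian: lowest address holds the least-significant byte.
Reassemble most-significant byte first: 94 FB 22 60 B5 67 36 73 → 0x94FB2260B5673673.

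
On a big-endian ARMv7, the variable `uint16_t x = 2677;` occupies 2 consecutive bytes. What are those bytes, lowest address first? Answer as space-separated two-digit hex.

0A 75

2677 in hexadecimal, padded to 16 bits, is 0x0A75.
Split into bytes (most-significant first): 0A 75.
In big-endian order the high byte comes first in memory.
So the memory order matches the most-significant-first order: 0A 75.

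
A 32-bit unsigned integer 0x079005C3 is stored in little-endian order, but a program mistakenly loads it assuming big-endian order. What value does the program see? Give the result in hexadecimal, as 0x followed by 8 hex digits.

0xC3059007

Stored little-endian, the bytes at ascending addresses are C3 05 90 07.
Read back as big-endian, the last byte is least significant, giving 0xC3059007.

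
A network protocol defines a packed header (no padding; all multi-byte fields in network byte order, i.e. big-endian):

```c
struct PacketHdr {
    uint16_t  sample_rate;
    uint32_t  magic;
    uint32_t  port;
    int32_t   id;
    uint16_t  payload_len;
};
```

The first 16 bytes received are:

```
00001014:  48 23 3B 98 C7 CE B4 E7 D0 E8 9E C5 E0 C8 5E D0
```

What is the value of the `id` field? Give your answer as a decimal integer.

`id` follows `sample_rate` (2 B), `magic` (4 B), `port` (4 B), so it starts at offset 2 + 4 + 4 = 10 and occupies 4 bytes.
Bytes at offsets 10..13: 9E C5 E0 C8.
Big-endian: lowest address holds the most-significant byte.
The bytes are already most-significant first: 0x9EC5E0C8.
Top bit is set, so as a signed 32-bit value this is 0x9EC5E0C8 − 2^32 = -1631199032.

-1631199032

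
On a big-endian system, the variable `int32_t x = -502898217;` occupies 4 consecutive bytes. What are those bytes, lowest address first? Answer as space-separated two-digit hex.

E2 06 61 D7

Two's complement of -502898217 in 32 bits: 502898217 = 0x1DF99E29; invert → 0xE20661D6; add 1 → 0xE20661D7.
Split into bytes (most-significant first): E2 06 61 D7.
In big-endian order the high byte comes first in memory.
So the memory order matches the most-significant-first order: E2 06 61 D7.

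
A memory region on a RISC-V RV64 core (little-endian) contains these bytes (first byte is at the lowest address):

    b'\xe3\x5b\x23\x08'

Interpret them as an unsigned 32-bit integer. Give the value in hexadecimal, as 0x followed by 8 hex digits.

Little-endian stores the least-significant byte at the lowest address.
Reassemble most-significant byte first: 08 23 5B E3 → 0x08235BE3.

0x08235BE3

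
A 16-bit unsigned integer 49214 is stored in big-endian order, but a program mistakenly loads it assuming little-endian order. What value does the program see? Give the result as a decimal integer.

16064

49214 in 16-bit hexadecimal is 0xC03E.
Stored big-endian, the bytes at ascending addresses are C0 3E.
Read back as little-endian, the first byte is least significant, giving 0x3EC0.
0x3EC0 = 16064.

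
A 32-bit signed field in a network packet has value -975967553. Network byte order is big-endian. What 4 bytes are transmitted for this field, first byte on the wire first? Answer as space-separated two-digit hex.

C5 D3 EA BF

Two's complement of -975967553 in 32 bits: 975967553 = 0x3A2C1541; invert → 0xC5D3EABE; add 1 → 0xC5D3EABF.
Split into bytes (most-significant first): C5 D3 EA BF.
In big-endian order the high byte comes first in memory.
So the memory order matches the most-significant-first order: C5 D3 EA BF.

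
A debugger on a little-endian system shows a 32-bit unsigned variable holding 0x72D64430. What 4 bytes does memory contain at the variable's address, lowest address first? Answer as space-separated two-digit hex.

30 44 D6 72

Split into bytes (most-significant first): 72 D6 44 30.
In little-endian order the low byte comes first in memory.
So at ascending addresses the bytes are 30 44 D6 72.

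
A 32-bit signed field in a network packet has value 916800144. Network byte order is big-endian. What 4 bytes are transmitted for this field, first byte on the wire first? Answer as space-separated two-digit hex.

36 A5 42 90

916800144 in hexadecimal, padded to 32 bits, is 0x36A54290.
Split into bytes (most-significant first): 36 A5 42 90.
Big-endian stores the most-significant byte at the lowest address.
So the memory order matches the most-significant-first order: 36 A5 42 90.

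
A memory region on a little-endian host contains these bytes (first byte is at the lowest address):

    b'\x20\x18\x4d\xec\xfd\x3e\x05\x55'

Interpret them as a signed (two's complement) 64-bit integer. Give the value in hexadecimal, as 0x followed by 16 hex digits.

In little-endian order the low byte comes first in memory.
Reassemble most-significant byte first: 55 05 3E FD EC 4D 18 20 → 0x55053EFDEC4D1820.

0x55053EFDEC4D1820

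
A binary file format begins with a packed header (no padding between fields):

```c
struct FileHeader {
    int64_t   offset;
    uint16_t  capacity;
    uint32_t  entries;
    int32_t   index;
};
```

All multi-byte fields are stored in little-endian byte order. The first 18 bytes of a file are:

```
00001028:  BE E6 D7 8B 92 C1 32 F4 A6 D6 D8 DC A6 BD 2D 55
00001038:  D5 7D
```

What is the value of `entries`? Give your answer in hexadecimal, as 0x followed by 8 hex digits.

`entries` follows `offset` (8 B), `capacity` (2 B), so it starts at offset 8 + 2 = 10 and occupies 4 bytes.
Bytes at offsets 10..13: D8 DC A6 BD.
Little-endian: lowest address holds the least-significant byte.
Reassemble most-significant byte first: BD A6 DC D8 → 0xBDA6DCD8.

0xBDA6DCD8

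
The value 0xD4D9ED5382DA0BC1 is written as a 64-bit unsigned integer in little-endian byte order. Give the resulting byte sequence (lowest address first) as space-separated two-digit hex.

C1 0B DA 82 53 ED D9 D4

Split into bytes (most-significant first): D4 D9 ED 53 82 DA 0B C1.
Little-endian: lowest address holds the least-significant byte.
So at ascending addresses the bytes are C1 0B DA 82 53 ED D9 D4.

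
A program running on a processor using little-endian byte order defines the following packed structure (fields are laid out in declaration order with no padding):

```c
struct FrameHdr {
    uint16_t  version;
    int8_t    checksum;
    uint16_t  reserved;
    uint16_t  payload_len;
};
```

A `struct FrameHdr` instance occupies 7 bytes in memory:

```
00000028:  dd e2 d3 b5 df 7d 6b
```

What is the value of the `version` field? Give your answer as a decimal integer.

58077

`version` is the first field, at byte offset 0, occupying 2 bytes.
Bytes at offsets 0..1: DD E2.
Little-endian: lowest address holds the least-significant byte.
Reassemble most-significant byte first: E2 DD → 0xE2DD.
0xE2DD = 58077.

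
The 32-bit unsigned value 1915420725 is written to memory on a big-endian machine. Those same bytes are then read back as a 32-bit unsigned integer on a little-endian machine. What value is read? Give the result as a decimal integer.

1915420725 in 32-bit hexadecimal is 0x722B0035.
Stored big-endian, the bytes at ascending addresses are 72 2B 00 35.
Read back as little-endian, the first byte is least significant, giving 0x35002B72.
0x35002B72 = 889203570.

889203570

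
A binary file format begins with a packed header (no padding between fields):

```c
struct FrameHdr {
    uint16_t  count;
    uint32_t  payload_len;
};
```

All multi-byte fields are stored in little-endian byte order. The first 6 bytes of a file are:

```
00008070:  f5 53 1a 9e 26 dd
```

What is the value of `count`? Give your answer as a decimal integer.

21493

`count` is the first field, at byte offset 0, occupying 2 bytes.
Bytes at offsets 0..1: F5 53.
In little-endian order the low byte comes first in memory.
Reassemble most-significant byte first: 53 F5 → 0x53F5.
0x53F5 = 21493.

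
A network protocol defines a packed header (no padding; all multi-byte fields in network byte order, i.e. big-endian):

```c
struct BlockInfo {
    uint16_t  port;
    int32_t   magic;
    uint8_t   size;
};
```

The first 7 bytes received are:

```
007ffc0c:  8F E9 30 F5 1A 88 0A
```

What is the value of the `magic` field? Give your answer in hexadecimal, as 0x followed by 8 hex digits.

0x30F51A88

`magic` follows `port` (2 bytes), so it starts at byte offset 2 and occupies 4 bytes.
Bytes at offsets 2..5: 30 F5 1A 88.
Big-endian stores the most-significant byte at the lowest address.
The bytes are already most-significant first: 0x30F51A88.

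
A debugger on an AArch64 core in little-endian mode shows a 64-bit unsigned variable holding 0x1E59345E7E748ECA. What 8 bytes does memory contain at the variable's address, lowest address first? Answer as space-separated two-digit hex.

CA 8E 74 7E 5E 34 59 1E

Split into bytes (most-significant first): 1E 59 34 5E 7E 74 8E CA.
Little-endian stores the least-significant byte at the lowest address.
So at ascending addresses the bytes are CA 8E 74 7E 5E 34 59 1E.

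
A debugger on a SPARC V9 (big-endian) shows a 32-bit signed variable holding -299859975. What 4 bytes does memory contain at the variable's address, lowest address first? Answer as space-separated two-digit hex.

Two's complement of -299859975 in 32 bits: 299859975 = 0x11DF8007; invert → 0xEE207FF8; add 1 → 0xEE207FF9.
Split into bytes (most-significant first): EE 20 7F F9.
Big-endian stores the most-significant byte at the lowest address.
So the memory order matches the most-significant-first order: EE 20 7F F9.

EE 20 7F F9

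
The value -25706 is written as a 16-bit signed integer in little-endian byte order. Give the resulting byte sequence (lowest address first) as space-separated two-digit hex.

96 9B

Two's complement of -25706 in 16 bits: 25706 = 0x646A; invert → 0x9B95; add 1 → 0x9B96.
Split into bytes (most-significant first): 9B 96.
In little-endian order the low byte comes first in memory.
So at ascending addresses the bytes are 96 9B.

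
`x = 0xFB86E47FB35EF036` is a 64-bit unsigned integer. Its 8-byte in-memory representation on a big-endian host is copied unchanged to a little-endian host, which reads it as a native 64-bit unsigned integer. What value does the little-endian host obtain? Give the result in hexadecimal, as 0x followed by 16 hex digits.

0x36F05EB37FE486FB

Stored big-endian, the bytes at ascending addresses are FB 86 E4 7F B3 5E F0 36.
Read back as little-endian, the first byte is least significant, giving 0x36F05EB37FE486FB.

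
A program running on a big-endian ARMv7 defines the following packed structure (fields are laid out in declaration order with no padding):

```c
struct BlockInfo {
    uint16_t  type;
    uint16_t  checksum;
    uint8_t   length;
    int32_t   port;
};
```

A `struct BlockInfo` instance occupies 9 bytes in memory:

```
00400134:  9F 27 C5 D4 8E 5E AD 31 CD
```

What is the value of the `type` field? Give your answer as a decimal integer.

`type` is the first field, at byte offset 0, occupying 2 bytes.
Bytes at offsets 0..1: 9F 27.
Big-endian: lowest address holds the most-significant byte.
The bytes are already most-significant first: 0x9F27.
0x9F27 = 40743.

40743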